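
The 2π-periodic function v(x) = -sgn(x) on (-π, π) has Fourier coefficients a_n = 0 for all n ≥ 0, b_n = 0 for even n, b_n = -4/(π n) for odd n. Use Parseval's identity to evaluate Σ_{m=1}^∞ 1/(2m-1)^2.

pi**2/8

Parseval: Σ b_n^2 = (1/π) ∫_{-π}^{π} v(x)^2 dx = 2.
Only odd n contribute, with b_n^2 = 16/(π^2 n^2), so Σ_{m≥1} 1/(2m-1)^2 = π^2·(2)/16 = pi**2/8.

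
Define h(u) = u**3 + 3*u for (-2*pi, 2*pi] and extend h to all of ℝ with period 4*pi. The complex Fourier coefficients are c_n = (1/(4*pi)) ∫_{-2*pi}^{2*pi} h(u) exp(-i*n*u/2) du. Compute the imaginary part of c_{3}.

-8*pi**2/3 - 2/9

Since h is real-valued, Im(c_{3}) = -(1/(4*pi)) ∫_{-2*pi}^{2*pi} h(u) sin(3*u/2) du = -b_{3}/2.
h is odd and sin(3*u/2) is odd, so the integrand is even: ∫_{-2*pi}^{2*pi} h(u) sin(3*u/2) du = 2∫_0^{2*pi} h(u) sin(3*u/2) du.
Integrating by parts three times (tabular method), an antiderivative of (u**3 + 3*u) sin(3*u/2) is -2*u**3*cos(3*u/2)/3 + 4*u**2*sin(3*u/2)/3 - 2*u*cos(3*u/2)/9 + 4*sin(3*u/2)/27; evaluating from 0 to 2*pi: ∫_{0}^{2*pi} (u**3 + 3*u) sin(3*u/2) du = (4*pi*(1 + 12*pi**2)/9) - (0) = 4*pi*(1 + 12*pi**2)/9.
So ∫_{-2*pi}^{2*pi} h(u) sin(3*u/2) du = 8*pi*(1 + 12*pi**2)/9.
Hence Im(c_{3}) = (-1/(4*pi))·(8*pi*(1 + 12*pi**2)/9) = -8*pi**2/3 - 2/9.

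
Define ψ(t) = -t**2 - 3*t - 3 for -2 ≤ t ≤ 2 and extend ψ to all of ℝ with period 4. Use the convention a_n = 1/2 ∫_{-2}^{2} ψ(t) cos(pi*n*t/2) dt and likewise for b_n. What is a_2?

a_2 = 1/2 ∫_{-2}^{2} ψ(t) cos(pi*t) dt.
Integrating by parts twice (tabular method), an antiderivative of (-t**2 - 3*t - 3) cos(pi*t) is -t**2*sin(pi*t)/pi - 3*t*sin(pi*t)/pi - 2*t*cos(pi*t)/pi**2 - 3*sin(pi*t)/pi + 2*sin(pi*t)/pi**3 - 3*cos(pi*t)/pi**2; evaluating from -2 to 2: ∫_{-2}^{2} (-t**2 - 3*t - 3) cos(pi*t) dt = (-7/pi**2) - (pi**(-2)) = -8/pi**2.
Hence a_2 = (1/2)·(-8/pi**2) = -4/pi**2.

-4/pi**2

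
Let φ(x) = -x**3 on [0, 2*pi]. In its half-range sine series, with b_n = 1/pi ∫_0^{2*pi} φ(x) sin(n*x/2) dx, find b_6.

b_6 = 1/pi ∫_0^{2*pi} (-x**3) sin(3*x) dx.
Integrating by parts three times (tabular method), an antiderivative of (-x**3) sin(3*x) is x**3*cos(3*x)/3 - x**2*sin(3*x)/3 - 2*x*cos(3*x)/9 + 2*sin(3*x)/27; evaluating from 0 to 2*pi: ∫_{0}^{2*pi} (-x**3) sin(3*x) dx = (4*pi*(-1 + 6*pi**2)/9) - (0) = 4*pi*(-1 + 6*pi**2)/9.
Hence b_6 = (1/pi)·(4*pi*(-1 + 6*pi**2)/9) = -4/9 + 8*pi**2/3.

-4/9 + 8*pi**2/3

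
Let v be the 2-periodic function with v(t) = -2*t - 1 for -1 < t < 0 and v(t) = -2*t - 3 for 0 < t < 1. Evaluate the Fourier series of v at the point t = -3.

t = -3 differs from t = -1 by -1 full period(s), and the series is 2-periodic.
At t = -1 the one-sided limits are v(-1^-) = -5 and v(-1^+) = 1.
By Dirichlet's theorem the series converges to their average, [(-5) + (1)]/2 = -2.

-2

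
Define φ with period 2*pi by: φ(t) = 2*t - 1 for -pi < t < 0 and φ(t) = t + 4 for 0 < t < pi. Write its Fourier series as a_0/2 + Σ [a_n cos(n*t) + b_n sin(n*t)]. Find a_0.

a_0 = 1/pi ∫_{-pi}^{pi} φ(t) dt = 1/pi · (pi*(6 - pi)/2) = 3 - pi/2.

3 - pi/2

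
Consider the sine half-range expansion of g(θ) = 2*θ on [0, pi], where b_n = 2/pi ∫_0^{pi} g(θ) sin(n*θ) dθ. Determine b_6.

b_6 = 2/pi ∫_0^{pi} (2*θ) sin(6*θ) dθ.
Integrating by parts (boundary term plus one more integral), an antiderivative of (2*θ) sin(6*θ) is -θ*cos(6*θ)/3 + sin(6*θ)/18; evaluating from 0 to pi: ∫_{0}^{pi} (2*θ) sin(6*θ) dθ = (-pi/3) - (0) = -pi/3.
Hence b_6 = (2/pi)·(-pi/3) = -2/3.

-2/3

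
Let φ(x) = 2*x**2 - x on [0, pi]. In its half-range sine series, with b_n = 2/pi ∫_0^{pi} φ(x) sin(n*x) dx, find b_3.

2*(-9*pi - 8 + 18*pi**2)/(27*pi)

b_3 = 2/pi ∫_0^{pi} (2*x**2 - x) sin(3*x) dx.
Integrating by parts twice (tabular method), an antiderivative of (2*x**2 - x) sin(3*x) is -2*x**2*cos(3*x)/3 + 4*x*sin(3*x)/9 + x*cos(3*x)/3 - sin(3*x)/9 + 4*cos(3*x)/27; evaluating from 0 to pi: ∫_{0}^{pi} (2*x**2 - x) sin(3*x) dx = (-pi/3 - 4/27 + 2*pi**2/3) - (4/27) = -pi/3 - 8/27 + 2*pi**2/3.
Hence b_3 = (2/pi)·(-pi/3 - 8/27 + 2*pi**2/3) = 2*(-9*pi - 8 + 18*pi**2)/(27*pi).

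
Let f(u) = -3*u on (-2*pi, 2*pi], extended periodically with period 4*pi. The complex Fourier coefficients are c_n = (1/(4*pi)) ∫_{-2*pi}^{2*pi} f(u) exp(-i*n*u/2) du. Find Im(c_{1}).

6

Since f is real-valued, Im(c_{1}) = -(1/(4*pi)) ∫_{-2*pi}^{2*pi} f(u) sin(u/2) du = -b_{1}/2.
f is odd and sin(u/2) is odd, so the integrand is even: ∫_{-2*pi}^{2*pi} f(u) sin(u/2) du = 2∫_0^{2*pi} f(u) sin(u/2) du.
Integrating by parts (boundary term plus one more integral), an antiderivative of (-3*u) sin(u/2) is 6*u*cos(u/2) - 12*sin(u/2); evaluating from 0 to 2*pi: ∫_{0}^{2*pi} (-3*u) sin(u/2) du = (-12*pi) - (0) = -12*pi.
So ∫_{-2*pi}^{2*pi} f(u) sin(u/2) du = -24*pi.
Hence Im(c_{1}) = (-1/(4*pi))·(-24*pi) = 6.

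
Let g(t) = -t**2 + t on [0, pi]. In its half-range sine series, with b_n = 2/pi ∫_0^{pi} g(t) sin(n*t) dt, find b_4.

-1/2 + pi/2

b_4 = 2/pi ∫_0^{pi} (-t**2 + t) sin(4*t) dt.
Integrating by parts twice (tabular method), an antiderivative of (-t**2 + t) sin(4*t) is t**2*cos(4*t)/4 - t*sin(4*t)/8 - t*cos(4*t)/4 + sin(4*t)/16 - cos(4*t)/32; evaluating from 0 to pi: ∫_{0}^{pi} (-t**2 + t) sin(4*t) dt = (-pi/4 - 1/32 + pi**2/4) - (-1/32) = pi*(-1 + pi)/4.
Hence b_4 = (2/pi)·(pi*(-1 + pi)/4) = -1/2 + pi/2.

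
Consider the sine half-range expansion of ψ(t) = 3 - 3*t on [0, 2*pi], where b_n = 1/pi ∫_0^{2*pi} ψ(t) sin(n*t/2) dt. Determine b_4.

3

b_4 = 1/pi ∫_0^{2*pi} (3 - 3*t) sin(2*t) dt.
Integrating by parts (boundary term plus one more integral), an antiderivative of (3 - 3*t) sin(2*t) is 3*t*cos(2*t)/2 - 3*sin(2*t)/4 - 3*cos(2*t)/2; evaluating from 0 to 2*pi: ∫_{0}^{2*pi} (3 - 3*t) sin(2*t) dt = (-3/2 + 3*pi) - (-3/2) = 3*pi.
Hence b_4 = (1/pi)·(3*pi) = 3.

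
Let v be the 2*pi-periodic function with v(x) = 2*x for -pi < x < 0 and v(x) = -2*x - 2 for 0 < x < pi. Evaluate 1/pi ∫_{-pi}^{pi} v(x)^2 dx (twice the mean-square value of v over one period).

1/pi ∫_{-pi}^{pi} v(x)^2 dx = 1/pi · (4*pi*(3 + 3*pi + 2*pi**2)/3) = 4 + 4*pi + 8*pi**2/3.

4 + 4*pi + 8*pi**2/3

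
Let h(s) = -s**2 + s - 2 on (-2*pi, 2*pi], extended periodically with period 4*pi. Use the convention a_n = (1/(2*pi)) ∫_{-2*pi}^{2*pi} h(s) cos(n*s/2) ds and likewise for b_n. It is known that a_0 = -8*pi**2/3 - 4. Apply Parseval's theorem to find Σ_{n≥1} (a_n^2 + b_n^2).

Parseval: a_0^2/2 + Σ_{n≥1} (a_n^2+b_n^2) = (1/(2*pi)) ∫_{-2*pi}^{2*pi} h(s)^2 ds = 8 + 40*pi**2/3 + 32*pi**4/5.
Subtract a_0^2/2 = 8*(3 + 2*pi**2)**2/9: Σ (a_n^2+b_n^2) = 8*pi**2*(15 + 16*pi**2)/45.

8*pi**2*(15 + 16*pi**2)/45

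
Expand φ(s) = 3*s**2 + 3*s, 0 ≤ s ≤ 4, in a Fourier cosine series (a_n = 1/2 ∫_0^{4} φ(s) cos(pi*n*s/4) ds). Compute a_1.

a_1 = 1/2 ∫_0^{4} (3*s**2 + 3*s) cos(pi*s/4) ds.
Integrating by parts twice (tabular method), an antiderivative of (3*s**2 + 3*s) cos(pi*s/4) is 12*s**2*sin(pi*s/4)/pi + 12*s*sin(pi*s/4)/pi + 96*s*cos(pi*s/4)/pi**2 - 384*sin(pi*s/4)/pi**3 + 48*cos(pi*s/4)/pi**2; evaluating from 0 to 4: ∫_{0}^{4} (3*s**2 + 3*s) cos(pi*s/4) ds = (-432/pi**2) - (48/pi**2) = -480/pi**2.
Hence a_1 = (1/2)·(-480/pi**2) = -240/pi**2.

-240/pi**2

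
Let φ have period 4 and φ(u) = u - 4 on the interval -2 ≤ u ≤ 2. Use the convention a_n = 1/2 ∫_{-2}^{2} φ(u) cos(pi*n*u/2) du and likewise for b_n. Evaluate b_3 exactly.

4/(3*pi)

b_3 = 1/2 ∫_{-2}^{2} φ(u) sin(3*pi*u/2) du.
Integrating by parts (boundary term plus one more integral), an antiderivative of (u - 4) sin(3*pi*u/2) is -2*u*cos(3*pi*u/2)/(3*pi) + 4*sin(3*pi*u/2)/(9*pi**2) + 8*cos(3*pi*u/2)/(3*pi); evaluating from -2 to 2: ∫_{-2}^{2} (u - 4) sin(3*pi*u/2) du = (-4/(3*pi)) - (-4/pi) = 8/(3*pi).
Hence b_3 = (1/2)·(8/(3*pi)) = 4/(3*pi).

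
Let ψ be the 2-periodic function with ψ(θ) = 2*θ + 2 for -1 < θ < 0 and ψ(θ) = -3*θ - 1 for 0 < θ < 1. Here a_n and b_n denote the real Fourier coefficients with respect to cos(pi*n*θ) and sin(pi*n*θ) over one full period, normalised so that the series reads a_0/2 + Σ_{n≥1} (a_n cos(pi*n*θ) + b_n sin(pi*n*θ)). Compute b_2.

b_2 = ∫_{-1}^{1} ψ(θ) sin(2*pi*θ) dθ.
Split the integral at the breakpoints.
Integrating by parts (boundary term plus one more integral), an antiderivative of (2*θ + 2) sin(2*pi*θ) is -θ*cos(2*pi*θ)/pi + sin(2*pi*θ)/(2*pi**2) - cos(2*pi*θ)/pi; evaluating from -1 to 0: ∫_{-1}^{0} (2*θ + 2) sin(2*pi*θ) dθ = (-1/pi) - (0) = -1/pi.
Integrating by parts (boundary term plus one more integral), an antiderivative of (-3*θ - 1) sin(2*pi*θ) is 3*θ*cos(2*pi*θ)/(2*pi) - 3*sin(2*pi*θ)/(4*pi**2) + cos(2*pi*θ)/(2*pi); evaluating from 0 to 1: ∫_{0}^{1} (-3*θ - 1) sin(2*pi*θ) dθ = (2/pi) - (1/(2*pi)) = 3/(2*pi).
Summing the pieces gives b_2 = 1/(2*pi).

1/(2*pi)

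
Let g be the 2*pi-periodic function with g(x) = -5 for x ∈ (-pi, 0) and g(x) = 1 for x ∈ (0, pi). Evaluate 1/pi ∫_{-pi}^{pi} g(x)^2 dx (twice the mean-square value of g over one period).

26

1/pi ∫_{-pi}^{pi} g(x)^2 dx = 1/pi · (26*pi) = 26.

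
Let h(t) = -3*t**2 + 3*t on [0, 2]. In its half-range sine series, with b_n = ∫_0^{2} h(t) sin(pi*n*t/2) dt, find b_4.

3/pi

b_4 = ∫_0^{2} (-3*t**2 + 3*t) sin(2*pi*t) dt.
Integrating by parts twice (tabular method), an antiderivative of (-3*t**2 + 3*t) sin(2*pi*t) is 3*t**2*cos(2*pi*t)/(2*pi) - 3*t*sin(2*pi*t)/(2*pi**2) - 3*t*cos(2*pi*t)/(2*pi) + 3*sin(2*pi*t)/(4*pi**2) - 3*cos(2*pi*t)/(4*pi**3); evaluating from 0 to 2: ∫_{0}^{2} (-3*t**2 + 3*t) sin(2*pi*t) dt = (-3/(4*pi**3) + 3/pi) - (-3/(4*pi**3)) = 3/pi.
Hence b_4 = 3/pi.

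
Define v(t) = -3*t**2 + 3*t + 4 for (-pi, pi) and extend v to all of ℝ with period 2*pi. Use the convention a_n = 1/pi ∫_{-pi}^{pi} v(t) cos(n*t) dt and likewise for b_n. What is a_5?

12/25

a_5 = 1/pi ∫_{-pi}^{pi} v(t) cos(5*t) dt.
Integrating by parts twice (tabular method), an antiderivative of (-3*t**2 + 3*t + 4) cos(5*t) is -3*t**2*sin(5*t)/5 + 3*t*sin(5*t)/5 - 6*t*cos(5*t)/25 + 106*sin(5*t)/125 + 3*cos(5*t)/25; evaluating from -pi to pi: ∫_{-pi}^{pi} (-3*t**2 + 3*t + 4) cos(5*t) dt = (-3/25 + 6*pi/25) - (-6*pi/25 - 3/25) = 12*pi/25.
Hence a_5 = (1/pi)·(12*pi/25) = 12/25.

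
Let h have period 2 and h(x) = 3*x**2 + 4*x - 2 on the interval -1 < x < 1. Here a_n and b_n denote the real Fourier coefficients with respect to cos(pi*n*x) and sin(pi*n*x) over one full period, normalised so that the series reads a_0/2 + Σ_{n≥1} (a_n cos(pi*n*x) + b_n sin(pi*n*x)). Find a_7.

a_7 = ∫_{-1}^{1} h(x) cos(7*pi*x) dx.
Integrating by parts twice (tabular method), an antiderivative of (3*x**2 + 4*x - 2) cos(7*pi*x) is 3*x**2*sin(7*pi*x)/(7*pi) + 4*x*sin(7*pi*x)/(7*pi) + 6*x*cos(7*pi*x)/(49*pi**2) - 2*sin(7*pi*x)/(7*pi) - 6*sin(7*pi*x)/(343*pi**3) + 4*cos(7*pi*x)/(49*pi**2); evaluating from -1 to 1: ∫_{-1}^{1} (3*x**2 + 4*x - 2) cos(7*pi*x) dx = (-10/(49*pi**2)) - (2/(49*pi**2)) = -12/(49*pi**2).
Hence a_7 = -12/(49*pi**2).

-12/(49*pi**2)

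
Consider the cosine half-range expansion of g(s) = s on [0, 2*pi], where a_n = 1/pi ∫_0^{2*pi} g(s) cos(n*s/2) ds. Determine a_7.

a_7 = 1/pi ∫_0^{2*pi} (s) cos(7*s/2) ds.
Integrating by parts (boundary term plus one more integral), an antiderivative of (s) cos(7*s/2) is 2*s*sin(7*s/2)/7 + 4*cos(7*s/2)/49; evaluating from 0 to 2*pi: ∫_{0}^{2*pi} (s) cos(7*s/2) ds = (-4/49) - (4/49) = -8/49.
Hence a_7 = (1/pi)·(-8/49) = -8/(49*pi).

-8/(49*pi)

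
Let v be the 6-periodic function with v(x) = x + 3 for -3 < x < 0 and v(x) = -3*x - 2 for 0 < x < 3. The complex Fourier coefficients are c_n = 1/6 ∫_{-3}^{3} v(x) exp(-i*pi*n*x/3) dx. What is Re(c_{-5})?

Since v is real-valued, Re(c_{-5}) = 1/6 ∫_{-3}^{3} v(x) cos(-5*pi*x/3) dx = a_{5}/2.
Split the integral at the breakpoints.
Integrating by parts (boundary term plus one more integral), an antiderivative of (x + 3) cos(-5*pi*x/3) is 3*x*sin(5*pi*x/3)/(5*pi) + 9*sin(5*pi*x/3)/(5*pi) + 9*cos(5*pi*x/3)/(25*pi**2); evaluating from -3 to 0: ∫_{-3}^{0} (x + 3) cos(-5*pi*x/3) dx = (9/(25*pi**2)) - (-9/(25*pi**2)) = 18/(25*pi**2).
Integrating by parts (boundary term plus one more integral), an antiderivative of (-3*x - 2) cos(-5*pi*x/3) is -9*x*sin(5*pi*x/3)/(5*pi) - 6*sin(5*pi*x/3)/(5*pi) - 27*cos(5*pi*x/3)/(25*pi**2); evaluating from 0 to 3: ∫_{0}^{3} (-3*x - 2) cos(-5*pi*x/3) dx = (27/(25*pi**2)) - (-27/(25*pi**2)) = 54/(25*pi**2).
So ∫_{-3}^{3} v(x) cos(-5*pi*x/3) dx = 72/(25*pi**2).
Hence Re(c_{-5}) = (1/6)·(72/(25*pi**2)) = 12/(25*pi**2).

12/(25*pi**2)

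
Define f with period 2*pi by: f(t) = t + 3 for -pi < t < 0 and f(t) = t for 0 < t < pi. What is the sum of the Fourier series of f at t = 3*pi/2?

3 - pi/2

t = 3*pi/2 differs from t = -pi/2 by 1 full period(s), and the series is 2*pi-periodic.
f is continuous at t = -pi/2 with value 3 - pi/2, so the series converges to 3 - pi/2 there.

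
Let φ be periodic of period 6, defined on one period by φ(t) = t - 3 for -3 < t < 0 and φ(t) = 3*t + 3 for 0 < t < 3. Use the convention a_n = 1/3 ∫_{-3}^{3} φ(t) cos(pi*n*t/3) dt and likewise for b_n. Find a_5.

-12/(25*pi**2)

a_5 = 1/3 ∫_{-3}^{3} φ(t) cos(5*pi*t/3) dt.
Split the integral at the breakpoints.
Integrating by parts (boundary term plus one more integral), an antiderivative of (t - 3) cos(5*pi*t/3) is 3*t*sin(5*pi*t/3)/(5*pi) - 9*sin(5*pi*t/3)/(5*pi) + 9*cos(5*pi*t/3)/(25*pi**2); evaluating from -3 to 0: ∫_{-3}^{0} (t - 3) cos(5*pi*t/3) dt = (9/(25*pi**2)) - (-9/(25*pi**2)) = 18/(25*pi**2).
Integrating by parts (boundary term plus one more integral), an antiderivative of (3*t + 3) cos(5*pi*t/3) is 9*t*sin(5*pi*t/3)/(5*pi) + 9*sin(5*pi*t/3)/(5*pi) + 27*cos(5*pi*t/3)/(25*pi**2); evaluating from 0 to 3: ∫_{0}^{3} (3*t + 3) cos(5*pi*t/3) dt = (-27/(25*pi**2)) - (27/(25*pi**2)) = -54/(25*pi**2).
Summing the pieces and multiplying by (1/3) gives a_5 = -12/(25*pi**2).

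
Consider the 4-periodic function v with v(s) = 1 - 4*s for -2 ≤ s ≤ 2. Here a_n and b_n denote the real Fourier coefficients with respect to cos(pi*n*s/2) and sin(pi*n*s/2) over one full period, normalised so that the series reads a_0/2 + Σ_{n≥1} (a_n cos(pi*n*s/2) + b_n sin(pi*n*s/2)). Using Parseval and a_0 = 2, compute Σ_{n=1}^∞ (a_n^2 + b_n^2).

Parseval: a_0^2/2 + Σ_{n≥1} (a_n^2+b_n^2) = 1/2 ∫_{-2}^{2} v(s)^2 ds = 134/3.
Subtract a_0^2/2 = 2: Σ (a_n^2+b_n^2) = 128/3.

128/3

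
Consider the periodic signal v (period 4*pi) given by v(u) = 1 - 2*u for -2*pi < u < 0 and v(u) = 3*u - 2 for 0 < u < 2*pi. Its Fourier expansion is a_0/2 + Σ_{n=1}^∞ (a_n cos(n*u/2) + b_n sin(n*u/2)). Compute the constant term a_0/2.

a_0 = (1/(2*pi)) ∫_{-2*pi}^{2*pi} v(u) du = (1/(2*pi)) · (2*pi*(-1 + 5*pi)) = -1 + 5*pi.
So the constant term a_0/2 = -1/2 + 5*pi/2.

-1/2 + 5*pi/2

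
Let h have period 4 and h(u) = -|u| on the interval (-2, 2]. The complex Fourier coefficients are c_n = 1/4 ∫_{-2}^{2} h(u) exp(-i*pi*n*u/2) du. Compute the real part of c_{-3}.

Since h is real-valued, Re(c_{-3}) = 1/4 ∫_{-2}^{2} h(u) cos(-3*pi*u/2) du = a_{3}/2.
h is even and cos(-3*pi*u/2) is even, so the integrand is even: ∫_{-2}^{2} h(u) cos(-3*pi*u/2) du = 2∫_0^{2} h(u) cos(-3*pi*u/2) du.
Integrating by parts (boundary term plus one more integral), an antiderivative of (-u) cos(-3*pi*u/2) is -2*u*sin(3*pi*u/2)/(3*pi) - 4*cos(3*pi*u/2)/(9*pi**2); evaluating from 0 to 2: ∫_{0}^{2} (-u) cos(-3*pi*u/2) du = (4/(9*pi**2)) - (-4/(9*pi**2)) = 8/(9*pi**2).
So ∫_{-2}^{2} h(u) cos(-3*pi*u/2) du = 16/(9*pi**2).
Hence Re(c_{-3}) = (1/4)·(16/(9*pi**2)) = 4/(9*pi**2).

4/(9*pi**2)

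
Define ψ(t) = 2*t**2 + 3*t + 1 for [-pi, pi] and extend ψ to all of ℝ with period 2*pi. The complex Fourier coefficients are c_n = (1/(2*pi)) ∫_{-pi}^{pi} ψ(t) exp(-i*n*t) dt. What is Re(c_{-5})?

Since ψ is real-valued, Re(c_{-5}) = (1/(2*pi)) ∫_{-pi}^{pi} ψ(t) cos(-5*t) dt = a_{5}/2.
Integrating by parts twice (tabular method), an antiderivative of (2*t**2 + 3*t + 1) cos(-5*t) is 2*t**2*sin(5*t)/5 + 3*t*sin(5*t)/5 + 4*t*cos(5*t)/25 + 21*sin(5*t)/125 + 3*cos(5*t)/25; evaluating from -pi to pi: ∫_{-pi}^{pi} (2*t**2 + 3*t + 1) cos(-5*t) dt = (-4*pi/25 - 3/25) - (-3/25 + 4*pi/25) = -8*pi/25.
Hence Re(c_{-5}) = (1/(2*pi))·(-8*pi/25) = -4/25.

-4/25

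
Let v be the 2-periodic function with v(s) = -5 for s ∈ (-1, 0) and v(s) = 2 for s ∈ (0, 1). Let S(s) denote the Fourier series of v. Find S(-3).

s = -3 differs from s = -1 by -1 full period(s), and the series is 2-periodic.
At s = -1 the one-sided limits are v(-1^-) = 2 and v(-1^+) = -5.
By Dirichlet's theorem the series converges to their average, [(2) + (-5)]/2 = -3/2.

-3/2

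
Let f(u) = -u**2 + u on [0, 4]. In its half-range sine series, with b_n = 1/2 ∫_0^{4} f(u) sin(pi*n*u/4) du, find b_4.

6/pi

b_4 = 1/2 ∫_0^{4} (-u**2 + u) sin(pi*u) du.
Integrating by parts twice (tabular method), an antiderivative of (-u**2 + u) sin(pi*u) is u**2*cos(pi*u)/pi - 2*u*sin(pi*u)/pi**2 - u*cos(pi*u)/pi + sin(pi*u)/pi**2 - 2*cos(pi*u)/pi**3; evaluating from 0 to 4: ∫_{0}^{4} (-u**2 + u) sin(pi*u) du = (-2/pi**3 + 12/pi) - (-2/pi**3) = 12/pi.
Hence b_4 = (1/2)·(12/pi) = 6/pi.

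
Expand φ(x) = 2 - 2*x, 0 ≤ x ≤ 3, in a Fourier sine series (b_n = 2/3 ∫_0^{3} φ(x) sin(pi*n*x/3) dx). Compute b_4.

3/pi

b_4 = 2/3 ∫_0^{3} (2 - 2*x) sin(4*pi*x/3) dx.
Integrating by parts (boundary term plus one more integral), an antiderivative of (2 - 2*x) sin(4*pi*x/3) is 3*x*cos(4*pi*x/3)/(2*pi) - 9*sin(4*pi*x/3)/(8*pi**2) - 3*cos(4*pi*x/3)/(2*pi); evaluating from 0 to 3: ∫_{0}^{3} (2 - 2*x) sin(4*pi*x/3) dx = (3/pi) - (-3/(2*pi)) = 9/(2*pi).
Hence b_4 = (2/3)·(9/(2*pi)) = 3/pi.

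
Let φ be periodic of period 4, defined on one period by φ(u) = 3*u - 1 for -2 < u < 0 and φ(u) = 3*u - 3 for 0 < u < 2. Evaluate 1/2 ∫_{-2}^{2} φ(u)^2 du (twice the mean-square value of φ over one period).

22

1/2 ∫_{-2}^{2} φ(u)^2 du = 1/2 · (44) = 22.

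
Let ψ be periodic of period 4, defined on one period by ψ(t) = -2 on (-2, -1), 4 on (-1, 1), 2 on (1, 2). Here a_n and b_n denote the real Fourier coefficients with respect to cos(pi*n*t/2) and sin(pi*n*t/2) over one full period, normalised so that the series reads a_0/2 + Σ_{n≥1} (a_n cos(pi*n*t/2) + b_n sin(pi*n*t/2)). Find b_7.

b_7 = 1/2 ∫_{-2}^{2} ψ(t) sin(7*pi*t/2) dt.
Split the integral at the breakpoints.
Directly, an antiderivative of (-2) sin(7*pi*t/2) is 4*cos(7*pi*t/2)/(7*pi); evaluating from -2 to -1: ∫_{-2}^{-1} (-2) sin(7*pi*t/2) dt = (0) - (-4/(7*pi)) = 4/(7*pi).
Directly, an antiderivative of (4) sin(7*pi*t/2) is -8*cos(7*pi*t/2)/(7*pi); evaluating from -1 to 1: ∫_{-1}^{1} (4) sin(7*pi*t/2) dt = (0) - (0) = 0.
Directly, an antiderivative of (2) sin(7*pi*t/2) is -4*cos(7*pi*t/2)/(7*pi); evaluating from 1 to 2: ∫_{1}^{2} (2) sin(7*pi*t/2) dt = (4/(7*pi)) - (0) = 4/(7*pi).
Summing the pieces and multiplying by (1/2) gives b_7 = 4/(7*pi).

4/(7*pi)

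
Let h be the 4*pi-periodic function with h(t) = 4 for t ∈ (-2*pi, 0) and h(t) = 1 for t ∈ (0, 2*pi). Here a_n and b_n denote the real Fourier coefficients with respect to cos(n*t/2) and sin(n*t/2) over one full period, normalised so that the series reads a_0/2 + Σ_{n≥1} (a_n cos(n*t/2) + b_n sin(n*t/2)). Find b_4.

b_4 = (1/(2*pi)) ∫_{-2*pi}^{2*pi} h(t) sin(2*t) dt.
Split the integral at the breakpoints.
Directly, an antiderivative of (4) sin(2*t) is -2*cos(2*t); evaluating from -2*pi to 0: ∫_{-2*pi}^{0} (4) sin(2*t) dt = (-2) - (-2) = 0.
Directly, an antiderivative of (1) sin(2*t) is -cos(2*t)/2; evaluating from 0 to 2*pi: ∫_{0}^{2*pi} (1) sin(2*t) dt = (-1/2) - (-1/2) = 0.
Summing the pieces and multiplying by (1/(2*pi)) gives b_4 = 0.

0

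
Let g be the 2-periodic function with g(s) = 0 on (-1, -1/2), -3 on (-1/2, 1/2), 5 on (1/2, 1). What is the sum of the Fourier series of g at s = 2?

-3

s = 2 differs from s = 0 by 1 full period(s), and the series is 2-periodic.
g is continuous at s = 0 with value -3, so the series converges to -3 there.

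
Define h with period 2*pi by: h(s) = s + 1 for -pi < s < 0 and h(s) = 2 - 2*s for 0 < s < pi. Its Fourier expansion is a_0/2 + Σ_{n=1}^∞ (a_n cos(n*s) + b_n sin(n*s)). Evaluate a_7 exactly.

6/(49*pi)

a_7 = 1/pi ∫_{-pi}^{pi} h(s) cos(7*s) ds.
Split the integral at the breakpoints.
Integrating by parts (boundary term plus one more integral), an antiderivative of (s + 1) cos(7*s) is s*sin(7*s)/7 + sin(7*s)/7 + cos(7*s)/49; evaluating from -pi to 0: ∫_{-pi}^{0} (s + 1) cos(7*s) ds = (1/49) - (-1/49) = 2/49.
Integrating by parts (boundary term plus one more integral), an antiderivative of (2 - 2*s) cos(7*s) is -2*s*sin(7*s)/7 + 2*sin(7*s)/7 - 2*cos(7*s)/49; evaluating from 0 to pi: ∫_{0}^{pi} (2 - 2*s) cos(7*s) ds = (2/49) - (-2/49) = 4/49.
Summing the pieces and multiplying by (1/pi) gives a_7 = 6/(49*pi).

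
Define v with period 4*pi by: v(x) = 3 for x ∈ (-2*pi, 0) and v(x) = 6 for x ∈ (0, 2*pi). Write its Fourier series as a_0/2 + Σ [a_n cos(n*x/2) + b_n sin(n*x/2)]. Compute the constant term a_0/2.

a_0 = (1/(2*pi)) ∫_{-2*pi}^{2*pi} v(x) dx = (1/(2*pi)) · (18*pi) = 9.
So the constant term a_0/2 = 9/2.

9/2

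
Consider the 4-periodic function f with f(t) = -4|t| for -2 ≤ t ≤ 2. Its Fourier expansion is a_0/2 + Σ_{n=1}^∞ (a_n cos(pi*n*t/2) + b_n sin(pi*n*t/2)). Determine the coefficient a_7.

32/(49*pi**2)

a_7 = 1/2 ∫_{-2}^{2} f(t) cos(7*pi*t/2) dt.
f is even and cos(7*pi*t/2) is even, so the integrand is even and a_7 = ∫_0^{2} f(t) cos(7*pi*t/2) dt.
Integrating by parts (boundary term plus one more integral), an antiderivative of (-4*t) cos(7*pi*t/2) is -8*t*sin(7*pi*t/2)/(7*pi) - 16*cos(7*pi*t/2)/(49*pi**2); evaluating from 0 to 2: ∫_{0}^{2} (-4*t) cos(7*pi*t/2) dt = (16/(49*pi**2)) - (-16/(49*pi**2)) = 32/(49*pi**2).
Hence a_7 = 32/(49*pi**2).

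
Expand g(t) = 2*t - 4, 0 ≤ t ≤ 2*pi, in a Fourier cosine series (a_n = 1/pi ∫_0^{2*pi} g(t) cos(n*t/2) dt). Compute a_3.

-16/(9*pi)

a_3 = 1/pi ∫_0^{2*pi} (2*t - 4) cos(3*t/2) dt.
Integrating by parts (boundary term plus one more integral), an antiderivative of (2*t - 4) cos(3*t/2) is 4*t*sin(3*t/2)/3 - 8*sin(3*t/2)/3 + 8*cos(3*t/2)/9; evaluating from 0 to 2*pi: ∫_{0}^{2*pi} (2*t - 4) cos(3*t/2) dt = (-8/9) - (8/9) = -16/9.
Hence a_3 = (1/pi)·(-16/9) = -16/(9*pi).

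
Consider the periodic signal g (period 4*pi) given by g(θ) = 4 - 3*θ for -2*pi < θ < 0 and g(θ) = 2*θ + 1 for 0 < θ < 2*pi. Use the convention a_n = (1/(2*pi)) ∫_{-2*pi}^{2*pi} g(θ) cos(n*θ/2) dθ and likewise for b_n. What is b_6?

1/3

b_6 = (1/(2*pi)) ∫_{-2*pi}^{2*pi} g(θ) sin(3*θ) dθ.
Split the integral at the breakpoints.
Integrating by parts (boundary term plus one more integral), an antiderivative of (4 - 3*θ) sin(3*θ) is θ*cos(3*θ) - sin(3*θ)/3 - 4*cos(3*θ)/3; evaluating from -2*pi to 0: ∫_{-2*pi}^{0} (4 - 3*θ) sin(3*θ) dθ = (-4/3) - (-2*pi - 4/3) = 2*pi.
Integrating by parts (boundary term plus one more integral), an antiderivative of (2*θ + 1) sin(3*θ) is -2*θ*cos(3*θ)/3 + 2*sin(3*θ)/9 - cos(3*θ)/3; evaluating from 0 to 2*pi: ∫_{0}^{2*pi} (2*θ + 1) sin(3*θ) dθ = (-4*pi/3 - 1/3) - (-1/3) = -4*pi/3.
Summing the pieces and multiplying by (1/(2*pi)) gives b_6 = 1/3.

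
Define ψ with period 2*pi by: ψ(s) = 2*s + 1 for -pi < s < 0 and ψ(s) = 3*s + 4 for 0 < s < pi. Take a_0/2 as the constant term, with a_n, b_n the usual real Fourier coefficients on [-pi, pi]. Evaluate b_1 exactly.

6/pi + 5

b_1 = 1/pi ∫_{-pi}^{pi} ψ(s) sin(s) ds.
Split the integral at the breakpoints.
Integrating by parts (boundary term plus one more integral), an antiderivative of (2*s + 1) sin(s) is -2*s*cos(s) + 2*sin(s) - cos(s); evaluating from -pi to 0: ∫_{-pi}^{0} (2*s + 1) sin(s) ds = (-1) - (1 - 2*pi) = -2 + 2*pi.
Integrating by parts (boundary term plus one more integral), an antiderivative of (3*s + 4) sin(s) is -3*s*cos(s) + 3*sin(s) - 4*cos(s); evaluating from 0 to pi: ∫_{0}^{pi} (3*s + 4) sin(s) ds = (4 + 3*pi) - (-4) = 8 + 3*pi.
Summing the pieces and multiplying by (1/pi) gives b_1 = 6/pi + 5.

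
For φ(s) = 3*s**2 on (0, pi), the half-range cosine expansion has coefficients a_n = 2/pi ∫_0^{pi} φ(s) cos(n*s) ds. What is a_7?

-12/49

a_7 = 2/pi ∫_0^{pi} (3*s**2) cos(7*s) ds.
Integrating by parts twice (tabular method), an antiderivative of (3*s**2) cos(7*s) is 3*s**2*sin(7*s)/7 + 6*s*cos(7*s)/49 - 6*sin(7*s)/343; evaluating from 0 to pi: ∫_{0}^{pi} (3*s**2) cos(7*s) ds = (-6*pi/49) - (0) = -6*pi/49.
Hence a_7 = (2/pi)·(-6*pi/49) = -12/49.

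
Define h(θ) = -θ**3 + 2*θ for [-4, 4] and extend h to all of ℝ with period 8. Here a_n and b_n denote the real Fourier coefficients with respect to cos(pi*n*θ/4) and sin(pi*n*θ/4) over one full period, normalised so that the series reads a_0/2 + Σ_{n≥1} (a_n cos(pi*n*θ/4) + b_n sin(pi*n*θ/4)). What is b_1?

b_1 = 1/4 ∫_{-4}^{4} h(θ) sin(pi*θ/4) dθ.
h is odd and sin(pi*θ/4) is odd, so the integrand is even and b_1 = 1/2 ∫_0^{4} h(θ) sin(pi*θ/4) dθ.
Integrating by parts three times (tabular method), an antiderivative of (-θ**3 + 2*θ) sin(pi*θ/4) is 4*θ**3*cos(pi*θ/4)/pi - 48*θ**2*sin(pi*θ/4)/pi**2 - 384*θ*cos(pi*θ/4)/pi**3 - 8*θ*cos(pi*θ/4)/pi + 32*sin(pi*θ/4)/pi**2 + 1536*sin(pi*θ/4)/pi**4; evaluating from 0 to 4: ∫_{0}^{4} (-θ**3 + 2*θ) sin(pi*θ/4) dθ = (-224/pi + 1536/pi**3) - (0) = -224/pi + 1536/pi**3.
Hence b_1 = (1/2)·(-224/pi + 1536/pi**3) = -112/pi + 768/pi**3.

-112/pi + 768/pi**3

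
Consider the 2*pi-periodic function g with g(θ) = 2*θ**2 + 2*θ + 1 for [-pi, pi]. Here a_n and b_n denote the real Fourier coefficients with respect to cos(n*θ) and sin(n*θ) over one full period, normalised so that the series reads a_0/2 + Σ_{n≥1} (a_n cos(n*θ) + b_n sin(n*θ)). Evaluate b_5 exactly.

b_5 = 1/pi ∫_{-pi}^{pi} g(θ) sin(5*θ) dθ.
Integrating by parts twice (tabular method), an antiderivative of (2*θ**2 + 2*θ + 1) sin(5*θ) is -2*θ**2*cos(5*θ)/5 + 4*θ*sin(5*θ)/25 - 2*θ*cos(5*θ)/5 + 2*sin(5*θ)/25 - 21*cos(5*θ)/125; evaluating from -pi to pi: ∫_{-pi}^{pi} (2*θ**2 + 2*θ + 1) sin(5*θ) dθ = (21/125 + 2*pi/5 + 2*pi**2/5) - (-2*pi/5 + 21/125 + 2*pi**2/5) = 4*pi/5.
Hence b_5 = (1/pi)·(4*pi/5) = 4/5.

4/5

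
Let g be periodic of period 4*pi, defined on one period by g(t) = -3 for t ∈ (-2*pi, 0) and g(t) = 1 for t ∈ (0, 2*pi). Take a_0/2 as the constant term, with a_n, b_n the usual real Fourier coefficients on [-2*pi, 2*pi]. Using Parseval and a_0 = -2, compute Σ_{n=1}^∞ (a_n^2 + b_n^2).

8

Parseval: a_0^2/2 + Σ_{n≥1} (a_n^2+b_n^2) = (1/(2*pi)) ∫_{-2*pi}^{2*pi} g(t)^2 dt = 10.
Subtract a_0^2/2 = 2: Σ (a_n^2+b_n^2) = 8.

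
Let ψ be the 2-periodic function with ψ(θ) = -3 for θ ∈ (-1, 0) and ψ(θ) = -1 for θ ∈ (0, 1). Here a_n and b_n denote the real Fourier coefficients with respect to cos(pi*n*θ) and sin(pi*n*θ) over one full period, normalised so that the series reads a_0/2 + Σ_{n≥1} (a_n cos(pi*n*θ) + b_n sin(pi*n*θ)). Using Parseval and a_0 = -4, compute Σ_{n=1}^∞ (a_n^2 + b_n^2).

2

Parseval: a_0^2/2 + Σ_{n≥1} (a_n^2+b_n^2) = ∫_{-1}^{1} ψ(θ)^2 dθ = 10.
Subtract a_0^2/2 = 8: Σ (a_n^2+b_n^2) = 2.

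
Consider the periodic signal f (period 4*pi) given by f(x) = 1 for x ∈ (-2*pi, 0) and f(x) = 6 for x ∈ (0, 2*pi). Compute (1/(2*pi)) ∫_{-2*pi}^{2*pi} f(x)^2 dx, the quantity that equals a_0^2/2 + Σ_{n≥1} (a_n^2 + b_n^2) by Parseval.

(1/(2*pi)) ∫_{-2*pi}^{2*pi} f(x)^2 dx = (1/(2*pi)) · (74*pi) = 37.

37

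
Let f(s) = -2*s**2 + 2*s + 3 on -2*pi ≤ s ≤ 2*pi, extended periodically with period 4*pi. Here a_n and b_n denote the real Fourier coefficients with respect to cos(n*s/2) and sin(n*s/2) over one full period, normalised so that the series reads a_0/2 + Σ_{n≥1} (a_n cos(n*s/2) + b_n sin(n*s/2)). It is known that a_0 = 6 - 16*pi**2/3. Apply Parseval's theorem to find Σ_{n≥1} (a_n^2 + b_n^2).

32*pi**2*(15 + 16*pi**2)/45

Parseval: a_0^2/2 + Σ_{n≥1} (a_n^2+b_n^2) = (1/(2*pi)) ∫_{-2*pi}^{2*pi} f(s)^2 ds = -64*pi**2/3 + 18 + 128*pi**4/5.
Subtract a_0^2/2 = 2*(9 - 8*pi**2)**2/9: Σ (a_n^2+b_n^2) = 32*pi**2*(15 + 16*pi**2)/45.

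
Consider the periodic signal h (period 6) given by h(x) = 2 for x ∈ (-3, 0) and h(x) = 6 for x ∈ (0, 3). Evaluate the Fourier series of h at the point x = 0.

At x = 0 the one-sided limits are h(0^-) = 2 and h(0^+) = 6.
By Dirichlet's theorem the series converges to their average, [(2) + (6)]/2 = 4.

4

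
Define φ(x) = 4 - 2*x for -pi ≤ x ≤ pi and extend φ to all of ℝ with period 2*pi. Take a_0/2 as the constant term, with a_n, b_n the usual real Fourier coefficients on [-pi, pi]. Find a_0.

a_0 = 1/pi ∫_{-pi}^{pi} φ(x) dx = 1/pi · (8*pi) = 8.

8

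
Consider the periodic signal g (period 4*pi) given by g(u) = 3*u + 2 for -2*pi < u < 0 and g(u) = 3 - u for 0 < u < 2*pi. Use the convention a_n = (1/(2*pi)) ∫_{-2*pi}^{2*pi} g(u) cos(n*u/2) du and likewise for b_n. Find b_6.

b_6 = (1/(2*pi)) ∫_{-2*pi}^{2*pi} g(u) sin(3*u) du.
Split the integral at the breakpoints.
Integrating by parts (boundary term plus one more integral), an antiderivative of (3*u + 2) sin(3*u) is -u*cos(3*u) + sin(3*u)/3 - 2*cos(3*u)/3; evaluating from -2*pi to 0: ∫_{-2*pi}^{0} (3*u + 2) sin(3*u) du = (-2/3) - (-2/3 + 2*pi) = -2*pi.
Integrating by parts (boundary term plus one more integral), an antiderivative of (3 - u) sin(3*u) is u*cos(3*u)/3 - sin(3*u)/9 - cos(3*u); evaluating from 0 to 2*pi: ∫_{0}^{2*pi} (3 - u) sin(3*u) du = (-1 + 2*pi/3) - (-1) = 2*pi/3.
Summing the pieces and multiplying by (1/(2*pi)) gives b_6 = -2/3.

-2/3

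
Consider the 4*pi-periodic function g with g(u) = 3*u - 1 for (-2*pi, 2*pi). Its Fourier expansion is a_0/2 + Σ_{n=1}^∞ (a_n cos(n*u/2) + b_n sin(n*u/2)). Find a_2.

0

a_2 = (1/(2*pi)) ∫_{-2*pi}^{2*pi} g(u) cos(u) du.
Integrating by parts (boundary term plus one more integral), an antiderivative of (3*u - 1) cos(u) is 3*u*sin(u) - sin(u) + 3*cos(u); evaluating from -2*pi to 2*pi: ∫_{-2*pi}^{2*pi} (3*u - 1) cos(u) du = (3) - (3) = 0.
Hence a_2 = (1/(2*pi))·(0) = 0.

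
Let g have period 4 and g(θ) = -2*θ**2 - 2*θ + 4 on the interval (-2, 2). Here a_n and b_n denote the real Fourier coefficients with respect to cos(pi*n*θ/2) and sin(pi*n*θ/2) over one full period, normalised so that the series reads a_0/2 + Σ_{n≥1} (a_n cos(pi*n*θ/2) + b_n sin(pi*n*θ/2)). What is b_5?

b_5 = 1/2 ∫_{-2}^{2} g(θ) sin(5*pi*θ/2) dθ.
Integrating by parts twice (tabular method), an antiderivative of (-2*θ**2 - 2*θ + 4) sin(5*pi*θ/2) is 4*θ**2*cos(5*pi*θ/2)/(5*pi) - 16*θ*sin(5*pi*θ/2)/(25*pi**2) + 4*θ*cos(5*pi*θ/2)/(5*pi) - 8*sin(5*pi*θ/2)/(25*pi**2) - 8*cos(5*pi*θ/2)/(5*pi) - 32*cos(5*pi*θ/2)/(125*pi**3); evaluating from -2 to 2: ∫_{-2}^{2} (-2*θ**2 - 2*θ + 4) sin(5*pi*θ/2) dθ = (16*(2 - 25*pi**2)/(125*pi**3)) - (32/(125*pi**3)) = -16/(5*pi).
Hence b_5 = (1/2)·(-16/(5*pi)) = -8/(5*pi).

-8/(5*pi)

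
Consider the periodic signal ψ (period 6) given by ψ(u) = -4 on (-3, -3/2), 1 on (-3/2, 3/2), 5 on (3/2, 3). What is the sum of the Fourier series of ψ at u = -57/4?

-4

u = -57/4 differs from u = -9/4 by -2 full period(s), and the series is 6-periodic.
ψ is continuous at u = -9/4 with value -4, so the series converges to -4 there.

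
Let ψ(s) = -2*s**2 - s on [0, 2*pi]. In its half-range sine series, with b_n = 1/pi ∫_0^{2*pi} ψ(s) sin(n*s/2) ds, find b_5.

b_5 = 1/pi ∫_0^{2*pi} (-2*s**2 - s) sin(5*s/2) ds.
Integrating by parts twice (tabular method), an antiderivative of (-2*s**2 - s) sin(5*s/2) is 4*s**2*cos(5*s/2)/5 - 16*s*sin(5*s/2)/25 + 2*s*cos(5*s/2)/5 - 4*sin(5*s/2)/25 - 32*cos(5*s/2)/125; evaluating from 0 to 2*pi: ∫_{0}^{2*pi} (-2*s**2 - s) sin(5*s/2) ds = (-16*pi**2/5 - 4*pi/5 + 32/125) - (-32/125) = -16*pi**2/5 - 4*pi/5 + 64/125.
Hence b_5 = (1/pi)·(-16*pi**2/5 - 4*pi/5 + 64/125) = 4*(-100*pi**2 - 25*pi + 16)/(125*pi).

4*(-100*pi**2 - 25*pi + 16)/(125*pi)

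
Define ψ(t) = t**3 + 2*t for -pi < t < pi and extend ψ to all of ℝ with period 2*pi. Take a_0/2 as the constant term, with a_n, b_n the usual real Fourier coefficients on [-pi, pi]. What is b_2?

-pi**2 - 1/2

b_2 = 1/pi ∫_{-pi}^{pi} ψ(t) sin(2*t) dt.
ψ is odd and sin(2*t) is odd, so the integrand is even and b_2 = 2/pi ∫_0^{pi} ψ(t) sin(2*t) dt.
Integrating by parts three times (tabular method), an antiderivative of (t**3 + 2*t) sin(2*t) is -t**3*cos(2*t)/2 + 3*t**2*sin(2*t)/4 - t*cos(2*t)/4 + sin(2*t)/8; evaluating from 0 to pi: ∫_{0}^{pi} (t**3 + 2*t) sin(2*t) dt = (-pi**3/2 - pi/4) - (0) = -pi**3/2 - pi/4.
Hence b_2 = (2/pi)·(-pi**3/2 - pi/4) = -pi**2 - 1/2.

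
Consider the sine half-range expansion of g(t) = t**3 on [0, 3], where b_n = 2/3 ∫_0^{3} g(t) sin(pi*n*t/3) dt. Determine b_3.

-12/pi**3 + 18/pi

b_3 = 2/3 ∫_0^{3} (t**3) sin(pi*t) dt.
Integrating by parts three times (tabular method), an antiderivative of (t**3) sin(pi*t) is -t**3*cos(pi*t)/pi + 3*t**2*sin(pi*t)/pi**2 + 6*t*cos(pi*t)/pi**3 - 6*sin(pi*t)/pi**4; evaluating from 0 to 3: ∫_{0}^{3} (t**3) sin(pi*t) dt = (-18/pi**3 + 27/pi) - (0) = -18/pi**3 + 27/pi.
Hence b_3 = (2/3)·(-18/pi**3 + 27/pi) = -12/pi**3 + 18/pi.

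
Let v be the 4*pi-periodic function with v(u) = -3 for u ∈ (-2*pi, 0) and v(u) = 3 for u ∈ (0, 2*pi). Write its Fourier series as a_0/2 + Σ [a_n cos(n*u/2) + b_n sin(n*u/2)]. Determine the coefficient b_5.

b_5 = (1/(2*pi)) ∫_{-2*pi}^{2*pi} v(u) sin(5*u/2) du.
v is odd and sin(5*u/2) is odd, so the integrand is even and b_5 = 1/pi ∫_0^{2*pi} v(u) sin(5*u/2) du.
Directly, an antiderivative of (3) sin(5*u/2) is -6*cos(5*u/2)/5; evaluating from 0 to 2*pi: ∫_{0}^{2*pi} (3) sin(5*u/2) du = (6/5) - (-6/5) = 12/5.
Hence b_5 = (1/pi)·(12/5) = 12/(5*pi).

12/(5*pi)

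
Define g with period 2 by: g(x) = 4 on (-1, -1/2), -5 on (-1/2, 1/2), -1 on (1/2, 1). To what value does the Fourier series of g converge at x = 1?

At x = 1 the one-sided limits are g(1^-) = -1 and g(1^+) = 4.
By Dirichlet's theorem the series converges to their average, [(-1) + (4)]/2 = 3/2.

3/2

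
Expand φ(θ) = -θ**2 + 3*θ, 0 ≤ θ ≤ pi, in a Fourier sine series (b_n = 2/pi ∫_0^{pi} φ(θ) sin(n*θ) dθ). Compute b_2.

b_2 = 2/pi ∫_0^{pi} (-θ**2 + 3*θ) sin(2*θ) dθ.
Integrating by parts twice (tabular method), an antiderivative of (-θ**2 + 3*θ) sin(2*θ) is θ**2*cos(2*θ)/2 - θ*sin(2*θ)/2 - 3*θ*cos(2*θ)/2 + 3*sin(2*θ)/4 - cos(2*θ)/4; evaluating from 0 to pi: ∫_{0}^{pi} (-θ**2 + 3*θ) sin(2*θ) dθ = (-3*pi/2 - 1/4 + pi**2/2) - (-1/4) = pi*(-3 + pi)/2.
Hence b_2 = (2/pi)·(pi*(-3 + pi)/2) = -3 + pi.

-3 + pi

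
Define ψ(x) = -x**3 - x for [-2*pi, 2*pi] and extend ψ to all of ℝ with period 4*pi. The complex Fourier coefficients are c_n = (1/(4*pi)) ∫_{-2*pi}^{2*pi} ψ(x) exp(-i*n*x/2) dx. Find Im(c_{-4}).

Since ψ is real-valued, Im(c_{-4}) = -(1/(4*pi)) ∫_{-2*pi}^{2*pi} ψ(x) sin(-2*x) dx = b_{4}/2.
ψ is odd and sin(-2*x) is odd, so the integrand is even: ∫_{-2*pi}^{2*pi} ψ(x) sin(-2*x) dx = 2∫_0^{2*pi} ψ(x) sin(-2*x) dx.
Integrating by parts three times (tabular method), an antiderivative of (-x**3 - x) sin(-2*x) is -x**3*cos(2*x)/2 + 3*x**2*sin(2*x)/4 + x*cos(2*x)/4 - sin(2*x)/8; evaluating from 0 to 2*pi: ∫_{0}^{2*pi} (-x**3 - x) sin(-2*x) dx = (-4*pi**3 + pi/2) - (0) = -4*pi**3 + pi/2.
So ∫_{-2*pi}^{2*pi} ψ(x) sin(-2*x) dx = pi - 8*pi**3.
Hence Im(c_{-4}) = (-1/(4*pi))·(pi - 8*pi**3) = -1/4 + 2*pi**2.

-1/4 + 2*pi**2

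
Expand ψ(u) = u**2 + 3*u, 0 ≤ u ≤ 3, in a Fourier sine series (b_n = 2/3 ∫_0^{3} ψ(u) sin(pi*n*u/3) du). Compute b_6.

-6/pi

b_6 = 2/3 ∫_0^{3} (u**2 + 3*u) sin(2*pi*u) du.
Integrating by parts twice (tabular method), an antiderivative of (u**2 + 3*u) sin(2*pi*u) is -u**2*cos(2*pi*u)/(2*pi) + u*sin(2*pi*u)/(2*pi**2) - 3*u*cos(2*pi*u)/(2*pi) + 3*sin(2*pi*u)/(4*pi**2) + cos(2*pi*u)/(4*pi**3); evaluating from 0 to 3: ∫_{0}^{3} (u**2 + 3*u) sin(2*pi*u) du = (-9/pi + 1/(4*pi**3)) - (1/(4*pi**3)) = -9/pi.
Hence b_6 = (2/3)·(-9/pi) = -6/pi.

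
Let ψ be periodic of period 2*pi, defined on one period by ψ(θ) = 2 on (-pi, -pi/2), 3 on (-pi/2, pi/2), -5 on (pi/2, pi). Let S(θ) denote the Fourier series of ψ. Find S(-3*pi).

θ = -3*pi differs from θ = pi by -2 full period(s), and the series is 2*pi-periodic.
At θ = pi the one-sided limits are ψ(pi^-) = -5 and ψ(pi^+) = 2.
By Dirichlet's theorem the series converges to their average, [(-5) + (2)]/2 = -3/2.

-3/2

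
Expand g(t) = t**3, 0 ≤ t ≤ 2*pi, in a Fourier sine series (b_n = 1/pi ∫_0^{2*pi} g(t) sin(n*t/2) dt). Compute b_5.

-96/125 + 16*pi**2/5

b_5 = 1/pi ∫_0^{2*pi} (t**3) sin(5*t/2) dt.
Integrating by parts three times (tabular method), an antiderivative of (t**3) sin(5*t/2) is -2*t**3*cos(5*t/2)/5 + 12*t**2*sin(5*t/2)/25 + 48*t*cos(5*t/2)/125 - 96*sin(5*t/2)/625; evaluating from 0 to 2*pi: ∫_{0}^{2*pi} (t**3) sin(5*t/2) dt = (16*pi*(-6 + 25*pi**2)/125) - (0) = 16*pi*(-6 + 25*pi**2)/125.
Hence b_5 = (1/pi)·(16*pi*(-6 + 25*pi**2)/125) = -96/125 + 16*pi**2/5.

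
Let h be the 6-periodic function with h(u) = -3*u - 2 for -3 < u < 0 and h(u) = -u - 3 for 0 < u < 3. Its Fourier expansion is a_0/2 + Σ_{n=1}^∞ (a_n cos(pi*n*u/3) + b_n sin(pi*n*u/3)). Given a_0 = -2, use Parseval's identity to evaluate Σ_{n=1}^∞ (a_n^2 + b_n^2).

32

Parseval: a_0^2/2 + Σ_{n≥1} (a_n^2+b_n^2) = 1/3 ∫_{-3}^{3} h(u)^2 du = 34.
Subtract a_0^2/2 = 2: Σ (a_n^2+b_n^2) = 32.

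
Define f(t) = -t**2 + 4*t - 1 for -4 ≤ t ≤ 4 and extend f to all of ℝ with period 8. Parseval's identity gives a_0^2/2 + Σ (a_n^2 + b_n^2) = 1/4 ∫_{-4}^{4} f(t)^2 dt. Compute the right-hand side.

1482/5

1/4 ∫_{-4}^{4} f(t)^2 dt = 1/4 · (5928/5) = 1482/5.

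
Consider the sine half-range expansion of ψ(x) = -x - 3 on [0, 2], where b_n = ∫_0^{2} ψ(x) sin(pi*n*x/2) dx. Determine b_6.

b_6 = ∫_0^{2} (-x - 3) sin(3*pi*x) dx.
Integrating by parts (boundary term plus one more integral), an antiderivative of (-x - 3) sin(3*pi*x) is x*cos(3*pi*x)/(3*pi) - sin(3*pi*x)/(9*pi**2) + cos(3*pi*x)/pi; evaluating from 0 to 2: ∫_{0}^{2} (-x - 3) sin(3*pi*x) dx = (5/(3*pi)) - (1/pi) = 2/(3*pi).
Hence b_6 = 2/(3*pi).

2/(3*pi)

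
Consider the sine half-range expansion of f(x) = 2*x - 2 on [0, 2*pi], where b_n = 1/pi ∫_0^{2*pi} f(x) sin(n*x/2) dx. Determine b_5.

b_5 = 1/pi ∫_0^{2*pi} (2*x - 2) sin(5*x/2) dx.
Integrating by parts (boundary term plus one more integral), an antiderivative of (2*x - 2) sin(5*x/2) is -4*x*cos(5*x/2)/5 + 8*sin(5*x/2)/25 + 4*cos(5*x/2)/5; evaluating from 0 to 2*pi: ∫_{0}^{2*pi} (2*x - 2) sin(5*x/2) dx = (-4/5 + 8*pi/5) - (4/5) = -8/5 + 8*pi/5.
Hence b_5 = (1/pi)·(-8/5 + 8*pi/5) = 8*(-1 + pi)/(5*pi).

8*(-1 + pi)/(5*pi)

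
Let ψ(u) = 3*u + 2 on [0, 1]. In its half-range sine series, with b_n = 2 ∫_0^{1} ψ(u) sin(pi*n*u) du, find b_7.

b_7 = 2 ∫_0^{1} (3*u + 2) sin(7*pi*u) du.
Integrating by parts (boundary term plus one more integral), an antiderivative of (3*u + 2) sin(7*pi*u) is -3*u*cos(7*pi*u)/(7*pi) + 3*sin(7*pi*u)/(49*pi**2) - 2*cos(7*pi*u)/(7*pi); evaluating from 0 to 1: ∫_{0}^{1} (3*u + 2) sin(7*pi*u) du = (5/(7*pi)) - (-2/(7*pi)) = 1/pi.
Hence b_7 = 2·(1/pi) = 2/pi.

2/pi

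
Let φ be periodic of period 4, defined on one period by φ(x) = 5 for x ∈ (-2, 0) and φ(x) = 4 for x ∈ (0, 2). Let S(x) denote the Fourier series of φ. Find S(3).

x = 3 differs from x = -1 by 1 full period(s), and the series is 4-periodic.
φ is continuous at x = -1 with value 5, so the series converges to 5 there.

5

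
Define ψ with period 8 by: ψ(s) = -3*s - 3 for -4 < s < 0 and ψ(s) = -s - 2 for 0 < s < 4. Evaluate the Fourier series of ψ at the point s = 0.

At s = 0 the one-sided limits are ψ(0^-) = -3 and ψ(0^+) = -2.
By Dirichlet's theorem the series converges to their average, [(-3) + (-2)]/2 = -5/2.

-5/2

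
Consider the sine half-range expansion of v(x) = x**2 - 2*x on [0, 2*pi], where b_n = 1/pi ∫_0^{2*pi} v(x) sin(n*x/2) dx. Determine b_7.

b_7 = 1/pi ∫_0^{2*pi} (x**2 - 2*x) sin(7*x/2) dx.
Integrating by parts twice (tabular method), an antiderivative of (x**2 - 2*x) sin(7*x/2) is -2*x**2*cos(7*x/2)/7 + 8*x*sin(7*x/2)/49 + 4*x*cos(7*x/2)/7 - 8*sin(7*x/2)/49 + 16*cos(7*x/2)/343; evaluating from 0 to 2*pi: ∫_{0}^{2*pi} (x**2 - 2*x) sin(7*x/2) dx = (-8*pi/7 - 16/343 + 8*pi**2/7) - (16/343) = -8*pi/7 - 32/343 + 8*pi**2/7.
Hence b_7 = (1/pi)·(-8*pi/7 - 32/343 + 8*pi**2/7) = 8*(-49*pi - 4 + 49*pi**2)/(343*pi).

8*(-49*pi - 4 + 49*pi**2)/(343*pi)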